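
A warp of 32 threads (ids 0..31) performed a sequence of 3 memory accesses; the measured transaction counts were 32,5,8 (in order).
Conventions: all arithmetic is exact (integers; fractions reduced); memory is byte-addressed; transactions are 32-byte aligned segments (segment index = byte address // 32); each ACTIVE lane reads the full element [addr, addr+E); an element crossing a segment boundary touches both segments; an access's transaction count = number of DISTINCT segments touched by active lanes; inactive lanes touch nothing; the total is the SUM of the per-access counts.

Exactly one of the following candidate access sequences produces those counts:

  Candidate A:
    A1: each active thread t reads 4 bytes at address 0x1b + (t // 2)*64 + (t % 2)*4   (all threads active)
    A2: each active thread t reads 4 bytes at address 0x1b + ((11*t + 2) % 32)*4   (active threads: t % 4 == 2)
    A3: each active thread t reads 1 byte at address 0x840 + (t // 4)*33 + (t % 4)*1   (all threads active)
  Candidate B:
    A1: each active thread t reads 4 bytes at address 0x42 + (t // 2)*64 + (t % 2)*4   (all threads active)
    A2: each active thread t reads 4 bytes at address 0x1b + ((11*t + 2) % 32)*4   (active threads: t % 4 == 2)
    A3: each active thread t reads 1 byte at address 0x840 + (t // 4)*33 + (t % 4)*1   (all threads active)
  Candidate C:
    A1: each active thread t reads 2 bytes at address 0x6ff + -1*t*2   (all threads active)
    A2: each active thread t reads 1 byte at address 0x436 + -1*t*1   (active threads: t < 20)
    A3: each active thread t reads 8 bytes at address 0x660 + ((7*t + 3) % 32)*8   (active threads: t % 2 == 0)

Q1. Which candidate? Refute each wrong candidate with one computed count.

B: A1 gives 16 transactions, not 32
C: A1 gives 3 transactions, not 32
A: all counts match (32,5,8)

Answer: A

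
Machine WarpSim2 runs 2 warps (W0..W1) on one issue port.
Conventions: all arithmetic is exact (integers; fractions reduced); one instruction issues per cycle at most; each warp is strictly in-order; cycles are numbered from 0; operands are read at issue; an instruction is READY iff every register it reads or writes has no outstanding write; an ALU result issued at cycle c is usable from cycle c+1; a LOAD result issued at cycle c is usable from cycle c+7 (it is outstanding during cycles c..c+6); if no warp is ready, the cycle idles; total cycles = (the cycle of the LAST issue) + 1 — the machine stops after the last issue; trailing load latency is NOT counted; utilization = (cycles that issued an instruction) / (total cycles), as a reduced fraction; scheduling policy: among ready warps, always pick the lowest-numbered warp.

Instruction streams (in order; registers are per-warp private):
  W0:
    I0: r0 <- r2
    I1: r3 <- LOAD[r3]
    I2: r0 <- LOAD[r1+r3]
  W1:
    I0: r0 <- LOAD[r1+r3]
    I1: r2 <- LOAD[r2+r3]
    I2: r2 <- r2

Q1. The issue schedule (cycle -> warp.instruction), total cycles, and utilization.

cycle 0: W0.I0
cycle 1: W0.I1
cycle 2: W1.I0
cycle 3: W1.I1
cycle 4: idle
cycle 5: idle
cycle 6: idle
cycle 7: idle
cycle 8: W0.I2
cycle 9: idle
cycle 10: W1.I2

Answer: 11 cycles, utilization 6/11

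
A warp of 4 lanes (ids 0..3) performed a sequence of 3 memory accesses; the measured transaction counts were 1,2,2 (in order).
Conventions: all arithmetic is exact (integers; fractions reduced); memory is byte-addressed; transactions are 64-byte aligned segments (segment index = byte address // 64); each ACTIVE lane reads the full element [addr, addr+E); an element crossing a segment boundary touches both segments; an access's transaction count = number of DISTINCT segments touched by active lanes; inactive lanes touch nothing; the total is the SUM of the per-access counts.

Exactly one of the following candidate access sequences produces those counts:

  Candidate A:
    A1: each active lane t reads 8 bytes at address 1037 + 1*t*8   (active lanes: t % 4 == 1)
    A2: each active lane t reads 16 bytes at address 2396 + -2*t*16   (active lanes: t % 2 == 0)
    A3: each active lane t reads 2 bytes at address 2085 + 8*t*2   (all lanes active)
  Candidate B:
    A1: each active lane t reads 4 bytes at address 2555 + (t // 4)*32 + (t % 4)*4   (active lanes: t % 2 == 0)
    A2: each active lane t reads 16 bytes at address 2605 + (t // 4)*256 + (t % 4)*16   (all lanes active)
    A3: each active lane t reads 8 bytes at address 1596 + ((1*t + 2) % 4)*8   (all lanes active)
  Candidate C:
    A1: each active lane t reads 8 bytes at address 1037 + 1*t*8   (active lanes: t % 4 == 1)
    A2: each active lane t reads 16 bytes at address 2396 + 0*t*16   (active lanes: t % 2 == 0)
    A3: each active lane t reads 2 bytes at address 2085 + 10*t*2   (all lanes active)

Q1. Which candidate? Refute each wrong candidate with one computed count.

B: A1 gives 2 transactions, not 1
C: A2 gives 1 transaction, not 2
A: all counts match (1,2,2)

Answer: A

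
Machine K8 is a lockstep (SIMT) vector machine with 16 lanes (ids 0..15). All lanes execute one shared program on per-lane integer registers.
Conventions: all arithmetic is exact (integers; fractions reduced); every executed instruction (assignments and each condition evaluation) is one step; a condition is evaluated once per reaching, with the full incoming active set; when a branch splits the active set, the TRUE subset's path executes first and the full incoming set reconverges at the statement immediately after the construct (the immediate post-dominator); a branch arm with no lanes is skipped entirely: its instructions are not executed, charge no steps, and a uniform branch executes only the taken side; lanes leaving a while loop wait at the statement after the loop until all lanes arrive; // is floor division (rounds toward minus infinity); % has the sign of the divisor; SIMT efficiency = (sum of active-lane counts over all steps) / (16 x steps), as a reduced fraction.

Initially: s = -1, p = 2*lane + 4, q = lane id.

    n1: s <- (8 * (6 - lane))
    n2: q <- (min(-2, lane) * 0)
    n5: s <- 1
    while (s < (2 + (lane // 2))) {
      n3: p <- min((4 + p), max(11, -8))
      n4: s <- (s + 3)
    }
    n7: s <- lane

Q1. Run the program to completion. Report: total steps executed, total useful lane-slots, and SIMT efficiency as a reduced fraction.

Answer: 14 steps, 170 useful, 85/112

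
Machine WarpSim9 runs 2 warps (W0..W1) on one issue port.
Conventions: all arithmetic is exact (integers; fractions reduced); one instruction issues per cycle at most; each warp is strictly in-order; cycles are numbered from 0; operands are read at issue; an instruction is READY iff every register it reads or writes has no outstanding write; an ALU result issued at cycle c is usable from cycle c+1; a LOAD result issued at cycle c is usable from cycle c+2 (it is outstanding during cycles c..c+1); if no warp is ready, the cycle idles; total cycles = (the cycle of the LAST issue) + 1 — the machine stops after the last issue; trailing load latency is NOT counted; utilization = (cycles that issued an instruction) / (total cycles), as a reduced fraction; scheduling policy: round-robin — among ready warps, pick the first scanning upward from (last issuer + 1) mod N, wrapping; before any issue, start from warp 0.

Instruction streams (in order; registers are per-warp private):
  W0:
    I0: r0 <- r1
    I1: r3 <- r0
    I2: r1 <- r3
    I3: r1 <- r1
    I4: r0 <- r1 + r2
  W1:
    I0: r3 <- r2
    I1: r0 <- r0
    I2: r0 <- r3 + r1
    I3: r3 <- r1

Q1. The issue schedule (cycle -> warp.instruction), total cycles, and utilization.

cycle 0: W0.I0
cycle 1: W1.I0
cycle 2: W0.I1
cycle 3: W1.I1
cycle 4: W0.I2
cycle 5: W1.I2
cycle 6: W0.I3
cycle 7: W1.I3
cycle 8: W0.I4

Answer: 9 cycles, utilization 1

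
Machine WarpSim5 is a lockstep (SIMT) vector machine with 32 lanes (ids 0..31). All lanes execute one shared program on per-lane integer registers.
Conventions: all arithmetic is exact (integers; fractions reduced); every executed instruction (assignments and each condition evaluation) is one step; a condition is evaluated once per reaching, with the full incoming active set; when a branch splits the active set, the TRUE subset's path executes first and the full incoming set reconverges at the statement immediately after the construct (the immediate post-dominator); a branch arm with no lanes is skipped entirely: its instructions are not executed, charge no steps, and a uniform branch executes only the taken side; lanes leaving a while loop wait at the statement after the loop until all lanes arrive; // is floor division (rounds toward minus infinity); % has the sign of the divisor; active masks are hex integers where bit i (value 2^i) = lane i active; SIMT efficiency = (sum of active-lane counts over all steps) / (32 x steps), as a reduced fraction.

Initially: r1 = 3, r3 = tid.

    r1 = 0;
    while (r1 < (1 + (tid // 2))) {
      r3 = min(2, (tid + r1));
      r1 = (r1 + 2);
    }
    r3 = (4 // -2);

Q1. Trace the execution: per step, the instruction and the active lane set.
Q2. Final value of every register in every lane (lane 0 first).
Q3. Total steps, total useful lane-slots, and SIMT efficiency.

step 0: r1 <- 0                      0xffffffff
step 1: eval (r1 < (1 + (tid // 2))) 0xffffffff
step 2: r3 <- min(2, (tid + r1))     0xffffffff
step 3: r1 <- (r1 + 2)               0xffffffff
step 4: eval (r1 < (1 + (tid // 2))) 0xffffffff
step 5: r3 <- min(2, (tid + r1))     0xfffffff0
step 6: r1 <- (r1 + 2)               0xfffffff0
step 7: eval (r1 < (1 + (tid // 2))) 0xfffffff0
step 8: r3 <- min(2, (tid + r1))     0xffffff00
step 9: r1 <- (r1 + 2)               0xffffff00
step 10: eval (r1 < (1 + (tid // 2))) 0xffffff00
step 11: r3 <- min(2, (tid + r1))     0xfffff000
step 12: r1 <- (r1 + 2)               0xfffff000
step 13: eval (r1 < (1 + (tid // 2))) 0xfffff000
step 14: r3 <- min(2, (tid + r1))     0xffff0000
step 15: r1 <- (r1 + 2)               0xffff0000
step 16: eval (r1 < (1 + (tid // 2))) 0xffff0000
step 17: r3 <- min(2, (tid + r1))     0xfff00000
step 18: r1 <- (r1 + 2)               0xfff00000
step 19: eval (r1 < (1 + (tid // 2))) 0xfff00000
step 20: r3 <- min(2, (tid + r1))     0xff000000
step 21: r1 <- (r1 + 2)               0xff000000
step 22: eval (r1 < (1 + (tid // 2))) 0xff000000
step 23: r3 <- min(2, (tid + r1))     0xf0000000
step 24: r1 <- (r1 + 2)               0xf0000000
step 25: eval (r1 < (1 + (tid // 2))) 0xf0000000
step 26: r3 <- (4 // -2)              0xffffffff

Answer: 27 steps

r1: 2,2,2,2,4,4,4,4,6,6,6,6,8,8,8,8,10,10,10,10,12,12,12,12,14,14,14,14,16,16,16,16
r3: -2,-2,-2,-2,-2,-2,-2,-2,-2,-2,-2,-2,-2,-2,-2,-2,-2,-2,-2,-2,-2,-2,-2,-2,-2,-2,-2,-2,-2,-2,-2,-2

steps = 27; useful = 528; efficiency = 528/864 = 11/18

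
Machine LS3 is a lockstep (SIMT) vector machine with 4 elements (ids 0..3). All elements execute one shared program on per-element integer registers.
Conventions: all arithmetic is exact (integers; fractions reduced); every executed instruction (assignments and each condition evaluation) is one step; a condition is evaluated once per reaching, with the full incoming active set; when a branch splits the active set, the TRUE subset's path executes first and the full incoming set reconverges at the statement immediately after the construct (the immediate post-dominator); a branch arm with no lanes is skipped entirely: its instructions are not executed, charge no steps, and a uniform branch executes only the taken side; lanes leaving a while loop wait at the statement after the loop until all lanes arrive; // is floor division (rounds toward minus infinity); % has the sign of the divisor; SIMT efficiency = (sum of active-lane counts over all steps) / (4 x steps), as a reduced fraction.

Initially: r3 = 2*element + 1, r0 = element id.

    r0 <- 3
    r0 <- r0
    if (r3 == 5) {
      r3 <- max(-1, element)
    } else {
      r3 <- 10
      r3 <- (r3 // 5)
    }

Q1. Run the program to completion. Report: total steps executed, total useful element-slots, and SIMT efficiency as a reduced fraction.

Answer: 6 steps, 19 useful, 19/24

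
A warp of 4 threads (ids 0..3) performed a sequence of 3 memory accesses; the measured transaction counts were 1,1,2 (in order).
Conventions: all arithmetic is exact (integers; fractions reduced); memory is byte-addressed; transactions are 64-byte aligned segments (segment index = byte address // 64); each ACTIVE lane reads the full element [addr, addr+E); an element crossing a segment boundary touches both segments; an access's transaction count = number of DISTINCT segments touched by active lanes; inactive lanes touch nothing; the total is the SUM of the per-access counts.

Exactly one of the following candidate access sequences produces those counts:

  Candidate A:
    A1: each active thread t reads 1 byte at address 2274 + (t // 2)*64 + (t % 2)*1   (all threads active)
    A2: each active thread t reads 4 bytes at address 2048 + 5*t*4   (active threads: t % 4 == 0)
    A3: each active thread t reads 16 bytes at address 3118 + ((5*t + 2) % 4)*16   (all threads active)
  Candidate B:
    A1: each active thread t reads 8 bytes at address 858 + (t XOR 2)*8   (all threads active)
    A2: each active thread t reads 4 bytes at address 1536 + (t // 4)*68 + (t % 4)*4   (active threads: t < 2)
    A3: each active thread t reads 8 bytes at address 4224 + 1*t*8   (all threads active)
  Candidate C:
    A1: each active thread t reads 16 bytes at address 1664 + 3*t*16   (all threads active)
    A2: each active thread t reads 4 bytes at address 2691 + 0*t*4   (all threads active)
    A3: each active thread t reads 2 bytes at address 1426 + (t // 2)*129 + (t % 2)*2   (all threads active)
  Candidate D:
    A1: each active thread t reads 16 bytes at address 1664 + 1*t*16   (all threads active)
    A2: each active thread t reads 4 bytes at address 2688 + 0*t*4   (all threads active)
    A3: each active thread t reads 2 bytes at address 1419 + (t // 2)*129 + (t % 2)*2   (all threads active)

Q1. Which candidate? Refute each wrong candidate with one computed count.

A: A1 gives 2 transactions, not 1
B: A3 gives 1 transaction, not 2
C: A1 gives 3 transactions, not 1
D: all counts match (1,1,2)

Answer: D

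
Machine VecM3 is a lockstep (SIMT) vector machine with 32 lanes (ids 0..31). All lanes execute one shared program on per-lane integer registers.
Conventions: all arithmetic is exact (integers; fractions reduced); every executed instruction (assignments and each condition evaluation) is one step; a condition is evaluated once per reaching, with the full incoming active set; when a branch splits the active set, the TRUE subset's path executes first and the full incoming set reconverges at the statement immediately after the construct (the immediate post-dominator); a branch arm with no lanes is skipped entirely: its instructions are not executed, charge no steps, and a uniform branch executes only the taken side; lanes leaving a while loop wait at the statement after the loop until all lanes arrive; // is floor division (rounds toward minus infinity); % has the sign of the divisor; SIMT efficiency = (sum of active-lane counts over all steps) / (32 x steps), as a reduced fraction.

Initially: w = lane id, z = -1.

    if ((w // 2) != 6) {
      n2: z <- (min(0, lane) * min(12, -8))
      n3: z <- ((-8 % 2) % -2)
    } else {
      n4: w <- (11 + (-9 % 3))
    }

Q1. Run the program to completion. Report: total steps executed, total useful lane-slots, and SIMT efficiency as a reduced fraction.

Answer: 4 steps, 94 useful, 47/64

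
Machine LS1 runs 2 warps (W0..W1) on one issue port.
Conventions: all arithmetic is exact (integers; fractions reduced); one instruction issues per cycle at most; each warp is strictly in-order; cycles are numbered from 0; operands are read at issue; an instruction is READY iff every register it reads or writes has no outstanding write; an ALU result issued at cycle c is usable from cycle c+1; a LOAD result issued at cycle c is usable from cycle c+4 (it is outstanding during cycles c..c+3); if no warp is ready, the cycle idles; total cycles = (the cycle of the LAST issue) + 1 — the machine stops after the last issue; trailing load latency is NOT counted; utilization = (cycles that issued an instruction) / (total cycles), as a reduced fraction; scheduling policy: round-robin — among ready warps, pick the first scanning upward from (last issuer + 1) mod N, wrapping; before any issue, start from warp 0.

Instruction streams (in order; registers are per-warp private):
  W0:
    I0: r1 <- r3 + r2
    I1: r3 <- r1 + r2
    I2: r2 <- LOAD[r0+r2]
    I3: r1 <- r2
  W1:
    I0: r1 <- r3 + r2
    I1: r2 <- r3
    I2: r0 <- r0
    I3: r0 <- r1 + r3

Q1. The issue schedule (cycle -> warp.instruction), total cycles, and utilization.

cycle 0: W0.I0
cycle 1: W1.I0
cycle 2: W0.I1
cycle 3: W1.I1
cycle 4: W0.I2
cycle 5: W1.I2
cycle 6: W1.I3
cycle 7: idle
cycle 8: W0.I3

Answer: 9 cycles, utilization 8/9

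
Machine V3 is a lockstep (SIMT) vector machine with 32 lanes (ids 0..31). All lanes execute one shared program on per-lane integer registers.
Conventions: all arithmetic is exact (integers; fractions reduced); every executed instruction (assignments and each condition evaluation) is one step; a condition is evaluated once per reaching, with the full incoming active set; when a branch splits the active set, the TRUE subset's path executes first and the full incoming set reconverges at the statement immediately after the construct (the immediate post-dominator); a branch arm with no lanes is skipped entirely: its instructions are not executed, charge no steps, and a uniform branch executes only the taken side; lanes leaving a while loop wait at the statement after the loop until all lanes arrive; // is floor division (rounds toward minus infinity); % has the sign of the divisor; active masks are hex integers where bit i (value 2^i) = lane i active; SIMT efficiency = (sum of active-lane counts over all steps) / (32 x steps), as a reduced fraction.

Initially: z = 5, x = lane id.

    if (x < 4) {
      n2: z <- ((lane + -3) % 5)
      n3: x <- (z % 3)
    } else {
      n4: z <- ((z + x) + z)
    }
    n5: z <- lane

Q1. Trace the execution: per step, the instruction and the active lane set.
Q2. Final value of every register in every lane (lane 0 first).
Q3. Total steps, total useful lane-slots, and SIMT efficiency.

step 0: eval (x < 4)                 0xffffffff
step 1: z <- ((lane + -3) % 5)       0x0000000f
step 2: x <- (z % 3)                 0x0000000f
step 3: z <- ((z + x) + z)           0xfffffff0
step 4: z <- lane                    0xffffffff

Answer: 5 steps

z: 0,1,2,3,4,5,6,7,8,9,10,11,12,13,14,15,16,17,18,19,20,21,22,23,24,25,26,27,28,29,30,31
x: 2,0,1,0,4,5,6,7,8,9,10,11,12,13,14,15,16,17,18,19,20,21,22,23,24,25,26,27,28,29,30,31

steps = 5; useful = 100; efficiency = 100/160 = 5/8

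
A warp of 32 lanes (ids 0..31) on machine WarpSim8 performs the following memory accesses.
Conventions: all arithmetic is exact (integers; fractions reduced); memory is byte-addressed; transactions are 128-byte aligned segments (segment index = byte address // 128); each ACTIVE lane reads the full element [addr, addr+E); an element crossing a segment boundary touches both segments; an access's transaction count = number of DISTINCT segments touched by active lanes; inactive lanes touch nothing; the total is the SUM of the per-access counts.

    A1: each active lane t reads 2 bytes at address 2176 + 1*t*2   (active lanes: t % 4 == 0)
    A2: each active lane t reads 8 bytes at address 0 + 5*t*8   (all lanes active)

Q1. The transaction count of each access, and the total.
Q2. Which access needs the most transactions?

A1: 1 transaction
A2: 10 transactions

Answer: 1,10; total 11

Answer: A2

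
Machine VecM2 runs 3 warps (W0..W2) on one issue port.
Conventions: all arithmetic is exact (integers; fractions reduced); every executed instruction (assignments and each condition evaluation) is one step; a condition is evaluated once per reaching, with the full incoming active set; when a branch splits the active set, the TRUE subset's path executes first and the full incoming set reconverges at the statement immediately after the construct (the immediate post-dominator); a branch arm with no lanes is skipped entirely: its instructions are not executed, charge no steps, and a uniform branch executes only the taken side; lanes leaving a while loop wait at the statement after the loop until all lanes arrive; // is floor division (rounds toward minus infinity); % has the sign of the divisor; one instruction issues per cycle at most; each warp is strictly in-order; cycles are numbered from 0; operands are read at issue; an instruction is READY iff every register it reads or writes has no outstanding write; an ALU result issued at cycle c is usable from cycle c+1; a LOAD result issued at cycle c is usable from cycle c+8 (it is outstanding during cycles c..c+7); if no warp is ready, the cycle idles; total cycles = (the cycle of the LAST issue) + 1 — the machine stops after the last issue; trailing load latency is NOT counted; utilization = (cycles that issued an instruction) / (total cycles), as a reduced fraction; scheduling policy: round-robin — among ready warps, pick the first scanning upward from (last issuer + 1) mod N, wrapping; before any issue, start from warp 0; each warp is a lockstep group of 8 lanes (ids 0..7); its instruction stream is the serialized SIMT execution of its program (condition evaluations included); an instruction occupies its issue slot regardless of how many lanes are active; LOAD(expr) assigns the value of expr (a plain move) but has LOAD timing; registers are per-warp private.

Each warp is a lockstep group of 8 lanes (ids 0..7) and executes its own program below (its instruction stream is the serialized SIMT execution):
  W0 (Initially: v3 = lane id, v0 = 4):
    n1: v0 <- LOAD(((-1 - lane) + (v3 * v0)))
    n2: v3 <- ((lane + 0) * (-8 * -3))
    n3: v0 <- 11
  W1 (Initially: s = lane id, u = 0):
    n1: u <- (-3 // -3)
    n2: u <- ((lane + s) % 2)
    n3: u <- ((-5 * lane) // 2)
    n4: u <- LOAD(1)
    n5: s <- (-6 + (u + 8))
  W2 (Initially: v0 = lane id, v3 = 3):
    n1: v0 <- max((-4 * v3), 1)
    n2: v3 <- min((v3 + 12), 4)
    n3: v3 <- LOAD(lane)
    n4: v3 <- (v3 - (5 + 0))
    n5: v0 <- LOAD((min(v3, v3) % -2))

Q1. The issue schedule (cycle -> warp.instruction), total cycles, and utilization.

cycle 0: W0.I0
cycle 1: W1.I0
cycle 2: W2.I0
cycle 3: W0.I1
cycle 4: W1.I1
cycle 5: W2.I1
cycle 6: W1.I2
cycle 7: W2.I2
cycle 8: W0.I2
cycle 9: W1.I3
cycle 10: idle
cycle 11: idle
cycle 12: idle
cycle 13: idle
cycle 14: idle
cycle 15: W2.I3
cycle 16: W2.I4
cycle 17: W1.I4

Answer: 18 cycles, utilization 13/18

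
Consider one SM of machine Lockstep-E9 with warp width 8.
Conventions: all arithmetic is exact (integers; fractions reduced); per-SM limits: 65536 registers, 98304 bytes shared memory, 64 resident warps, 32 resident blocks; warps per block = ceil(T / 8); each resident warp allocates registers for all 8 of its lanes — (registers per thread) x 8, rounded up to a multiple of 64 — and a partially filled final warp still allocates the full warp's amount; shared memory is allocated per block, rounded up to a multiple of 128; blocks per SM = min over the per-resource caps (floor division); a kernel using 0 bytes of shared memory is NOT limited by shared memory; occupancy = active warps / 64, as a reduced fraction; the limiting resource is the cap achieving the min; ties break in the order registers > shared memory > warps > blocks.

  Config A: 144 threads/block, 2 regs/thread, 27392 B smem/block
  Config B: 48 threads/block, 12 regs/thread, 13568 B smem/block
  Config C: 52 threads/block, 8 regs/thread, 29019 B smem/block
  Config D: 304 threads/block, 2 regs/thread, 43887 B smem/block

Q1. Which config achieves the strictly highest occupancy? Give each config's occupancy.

occupancies: A 27/32, B 21/32, C 21/64, D 19/32

Answer: A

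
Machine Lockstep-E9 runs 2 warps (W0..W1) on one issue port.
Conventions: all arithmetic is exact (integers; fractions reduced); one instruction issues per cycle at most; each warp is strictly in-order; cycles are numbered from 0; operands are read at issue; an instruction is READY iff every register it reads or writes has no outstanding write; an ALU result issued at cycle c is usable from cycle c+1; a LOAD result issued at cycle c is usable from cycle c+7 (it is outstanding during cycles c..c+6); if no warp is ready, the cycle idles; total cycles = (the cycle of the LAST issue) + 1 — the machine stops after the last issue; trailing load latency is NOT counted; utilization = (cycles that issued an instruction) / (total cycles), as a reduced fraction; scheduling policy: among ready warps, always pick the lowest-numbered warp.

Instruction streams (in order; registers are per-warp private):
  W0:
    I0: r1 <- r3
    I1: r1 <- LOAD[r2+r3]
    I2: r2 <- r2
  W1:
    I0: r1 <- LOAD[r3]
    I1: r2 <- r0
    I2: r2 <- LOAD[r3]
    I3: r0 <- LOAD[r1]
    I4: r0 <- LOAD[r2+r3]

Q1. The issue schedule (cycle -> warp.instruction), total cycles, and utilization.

cycle 0: W0.I0
cycle 1: W0.I1
cycle 2: W0.I2
cycle 3: W1.I0
cycle 4: W1.I1
cycle 5: W1.I2
cycle 6: idle
cycle 7: idle
cycle 8: idle
cycle 9: idle
cycle 10: W1.I3
cycle 11: idle
cycle 12: idle
cycle 13: idle
cycle 14: idle
cycle 15: idle
cycle 16: idle
cycle 17: W1.I4

Answer: 18 cycles, utilization 4/9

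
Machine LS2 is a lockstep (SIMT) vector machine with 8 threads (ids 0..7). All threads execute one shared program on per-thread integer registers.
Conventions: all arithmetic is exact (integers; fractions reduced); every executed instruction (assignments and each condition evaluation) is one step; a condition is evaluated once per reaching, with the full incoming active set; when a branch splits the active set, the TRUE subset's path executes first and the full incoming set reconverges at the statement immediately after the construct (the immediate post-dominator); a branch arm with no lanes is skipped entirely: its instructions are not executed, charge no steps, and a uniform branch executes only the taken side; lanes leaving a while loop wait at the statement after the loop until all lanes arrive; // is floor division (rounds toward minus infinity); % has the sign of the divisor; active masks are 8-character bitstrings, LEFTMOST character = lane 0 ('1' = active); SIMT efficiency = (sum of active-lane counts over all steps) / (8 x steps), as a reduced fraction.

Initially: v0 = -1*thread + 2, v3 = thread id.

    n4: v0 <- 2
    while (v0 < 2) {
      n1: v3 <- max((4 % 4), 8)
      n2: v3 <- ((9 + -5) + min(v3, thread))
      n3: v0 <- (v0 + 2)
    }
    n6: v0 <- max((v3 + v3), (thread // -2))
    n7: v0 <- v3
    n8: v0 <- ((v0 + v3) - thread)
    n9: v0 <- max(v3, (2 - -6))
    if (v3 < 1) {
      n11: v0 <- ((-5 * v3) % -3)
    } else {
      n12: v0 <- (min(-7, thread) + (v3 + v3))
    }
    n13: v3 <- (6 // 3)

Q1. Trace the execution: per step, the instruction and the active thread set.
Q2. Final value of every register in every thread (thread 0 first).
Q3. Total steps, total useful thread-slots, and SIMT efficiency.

step 0: v0 <- 2                      11111111
step 1: eval (v0 < 2)                11111111
step 2: v0 <- max((v3 + v3), (thread // -2)) 11111111
step 3: v0 <- v3                     11111111
step 4: v0 <- ((v0 + v3) - thread)   11111111
step 5: v0 <- max(v3, (2 - -6))      11111111
step 6: eval (v3 < 1)                11111111
step 7: v0 <- ((-5 * v3) % -3)       10000000
step 8: v0 <- (min(-7, thread) + (v3 + v3)) 01111111
step 9: v3 <- (6 // 3)               11111111

Answer: 10 steps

v0: 0,-5,-3,-1,1,3,5,7
v3: 2,2,2,2,2,2,2,2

steps = 10; useful = 72; efficiency = 72/80 = 9/10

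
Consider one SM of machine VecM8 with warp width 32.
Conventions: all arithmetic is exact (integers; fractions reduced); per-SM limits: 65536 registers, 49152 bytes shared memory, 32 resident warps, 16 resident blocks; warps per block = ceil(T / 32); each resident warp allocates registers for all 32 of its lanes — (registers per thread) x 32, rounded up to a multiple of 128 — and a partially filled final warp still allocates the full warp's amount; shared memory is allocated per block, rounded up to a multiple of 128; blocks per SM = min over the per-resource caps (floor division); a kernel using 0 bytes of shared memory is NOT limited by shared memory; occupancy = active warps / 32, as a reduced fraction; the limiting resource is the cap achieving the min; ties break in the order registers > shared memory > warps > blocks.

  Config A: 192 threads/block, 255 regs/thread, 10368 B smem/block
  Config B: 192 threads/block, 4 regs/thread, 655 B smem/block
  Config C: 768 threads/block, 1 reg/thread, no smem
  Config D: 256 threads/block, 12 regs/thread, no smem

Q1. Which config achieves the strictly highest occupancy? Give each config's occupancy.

occupancies: A 3/16, B 15/16, C 3/4, D 1

Answer: D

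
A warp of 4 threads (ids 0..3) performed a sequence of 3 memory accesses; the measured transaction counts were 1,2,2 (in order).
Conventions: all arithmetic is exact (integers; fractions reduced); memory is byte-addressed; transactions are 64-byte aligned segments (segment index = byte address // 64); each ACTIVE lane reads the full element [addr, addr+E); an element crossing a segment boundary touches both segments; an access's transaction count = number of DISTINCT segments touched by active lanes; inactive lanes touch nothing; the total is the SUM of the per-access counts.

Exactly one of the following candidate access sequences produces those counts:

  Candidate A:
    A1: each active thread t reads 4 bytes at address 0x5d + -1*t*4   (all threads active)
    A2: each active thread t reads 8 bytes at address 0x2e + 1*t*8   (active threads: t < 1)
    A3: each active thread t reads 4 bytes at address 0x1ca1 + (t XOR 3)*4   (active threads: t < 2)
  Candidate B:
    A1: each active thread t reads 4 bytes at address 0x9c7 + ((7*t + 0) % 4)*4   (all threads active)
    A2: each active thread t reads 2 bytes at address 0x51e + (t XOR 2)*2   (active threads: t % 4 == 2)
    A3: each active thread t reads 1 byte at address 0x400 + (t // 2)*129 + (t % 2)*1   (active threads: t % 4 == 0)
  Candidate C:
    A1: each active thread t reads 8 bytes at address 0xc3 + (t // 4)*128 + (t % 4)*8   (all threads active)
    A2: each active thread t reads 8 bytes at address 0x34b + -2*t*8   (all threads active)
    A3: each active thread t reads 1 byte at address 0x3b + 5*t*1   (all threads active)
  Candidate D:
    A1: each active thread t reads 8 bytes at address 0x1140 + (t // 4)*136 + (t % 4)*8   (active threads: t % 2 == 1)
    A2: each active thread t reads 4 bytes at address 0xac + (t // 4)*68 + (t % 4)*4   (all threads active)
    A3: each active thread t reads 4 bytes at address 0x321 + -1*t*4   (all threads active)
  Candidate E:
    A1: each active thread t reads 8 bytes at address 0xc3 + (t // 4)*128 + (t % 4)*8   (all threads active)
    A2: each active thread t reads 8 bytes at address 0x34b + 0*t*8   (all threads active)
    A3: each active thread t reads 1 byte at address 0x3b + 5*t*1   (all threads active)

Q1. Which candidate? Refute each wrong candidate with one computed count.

A: A2 gives 1 transaction, not 2
B: A2 gives 1 transaction, not 2
D: A2 gives 1 transaction, not 2
E: A2 gives 1 transaction, not 2
C: all counts match (1,2,2)

Answer: C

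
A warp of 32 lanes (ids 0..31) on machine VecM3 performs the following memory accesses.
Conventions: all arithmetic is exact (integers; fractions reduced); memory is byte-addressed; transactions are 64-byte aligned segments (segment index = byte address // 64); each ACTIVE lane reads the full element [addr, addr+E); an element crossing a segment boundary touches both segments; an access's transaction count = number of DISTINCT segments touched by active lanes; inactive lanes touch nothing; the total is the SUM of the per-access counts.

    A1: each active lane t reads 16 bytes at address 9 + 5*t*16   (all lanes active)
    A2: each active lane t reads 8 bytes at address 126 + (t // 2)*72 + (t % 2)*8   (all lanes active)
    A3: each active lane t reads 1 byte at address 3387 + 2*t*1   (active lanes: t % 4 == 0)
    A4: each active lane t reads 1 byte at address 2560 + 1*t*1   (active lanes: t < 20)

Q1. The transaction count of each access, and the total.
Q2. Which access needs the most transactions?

A1: 40 transactions
A2: 19 transactions
A3: 2 transactions
A4: 1 transaction

Answer: 40,19,2,1; total 62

Answer: A1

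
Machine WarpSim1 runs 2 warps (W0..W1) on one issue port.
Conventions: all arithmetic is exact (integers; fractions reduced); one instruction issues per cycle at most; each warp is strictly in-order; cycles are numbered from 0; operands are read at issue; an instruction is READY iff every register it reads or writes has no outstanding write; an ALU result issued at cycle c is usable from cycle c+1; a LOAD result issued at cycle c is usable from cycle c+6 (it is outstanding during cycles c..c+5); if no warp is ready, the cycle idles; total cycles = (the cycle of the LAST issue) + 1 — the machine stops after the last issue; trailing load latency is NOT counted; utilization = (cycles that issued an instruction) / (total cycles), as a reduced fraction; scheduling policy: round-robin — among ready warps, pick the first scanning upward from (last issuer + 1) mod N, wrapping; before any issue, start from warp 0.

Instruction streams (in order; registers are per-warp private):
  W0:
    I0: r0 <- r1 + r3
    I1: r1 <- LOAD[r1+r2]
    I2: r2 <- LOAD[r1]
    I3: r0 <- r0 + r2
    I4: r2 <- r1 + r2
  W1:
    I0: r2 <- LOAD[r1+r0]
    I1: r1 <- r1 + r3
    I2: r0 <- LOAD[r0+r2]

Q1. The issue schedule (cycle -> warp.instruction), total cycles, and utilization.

cycle 0: W0.I0
cycle 1: W1.I0
cycle 2: W0.I1
cycle 3: W1.I1
cycle 4: idle
cycle 5: idle
cycle 6: idle
cycle 7: W1.I2
cycle 8: W0.I2
cycle 9: idle
cycle 10: idle
cycle 11: idle
cycle 12: idle
cycle 13: idle
cycle 14: W0.I3
cycle 15: W0.I4

Answer: 16 cycles, utilization 1/2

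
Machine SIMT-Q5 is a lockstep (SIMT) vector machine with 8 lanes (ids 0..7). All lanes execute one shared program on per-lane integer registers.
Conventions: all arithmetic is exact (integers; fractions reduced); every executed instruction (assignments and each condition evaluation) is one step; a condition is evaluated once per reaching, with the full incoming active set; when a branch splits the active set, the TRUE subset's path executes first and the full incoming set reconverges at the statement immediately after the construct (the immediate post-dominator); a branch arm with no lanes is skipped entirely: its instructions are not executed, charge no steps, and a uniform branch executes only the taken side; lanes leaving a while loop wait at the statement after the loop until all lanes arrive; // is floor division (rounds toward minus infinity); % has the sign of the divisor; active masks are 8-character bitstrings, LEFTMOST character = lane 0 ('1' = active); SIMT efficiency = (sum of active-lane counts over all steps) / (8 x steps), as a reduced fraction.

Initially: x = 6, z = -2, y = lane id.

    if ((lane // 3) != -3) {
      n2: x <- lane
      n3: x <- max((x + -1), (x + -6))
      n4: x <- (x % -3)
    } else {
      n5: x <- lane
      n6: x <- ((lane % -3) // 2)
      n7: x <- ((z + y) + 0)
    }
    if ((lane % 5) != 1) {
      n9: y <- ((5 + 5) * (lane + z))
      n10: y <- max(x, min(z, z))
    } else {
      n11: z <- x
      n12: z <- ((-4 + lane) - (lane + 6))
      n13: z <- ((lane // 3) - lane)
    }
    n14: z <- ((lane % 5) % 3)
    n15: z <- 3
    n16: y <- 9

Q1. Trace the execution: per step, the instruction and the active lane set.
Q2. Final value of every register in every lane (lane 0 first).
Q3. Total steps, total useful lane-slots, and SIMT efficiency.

step 0: eval ((lane // 3) != -3)     11111111
step 1: x <- lane                    11111111
step 2: x <- max((x + -1), (x + -6)) 11111111
step 3: x <- (x % -3)                11111111
step 4: eval ((lane % 5) != 1)       11111111
step 5: y <- ((5 + 5) * (lane + z))  10111101
step 6: y <- max(x, min(z, z))       10111101
step 7: z <- x                       01000010
step 8: z <- ((-4 + lane) - (lane + 6)) 01000010
step 9: z <- ((lane // 3) - lane)    01000010
step 10: z <- ((lane % 5) % 3)        11111111
step 11: z <- 3                       11111111
step 12: y <- 9                       11111111

Answer: 13 steps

x: -1,0,-2,-1,0,-2,-1,0
z: 3,3,3,3,3,3,3,3
y: 9,9,9,9,9,9,9,9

steps = 13; useful = 82; efficiency = 82/104 = 41/52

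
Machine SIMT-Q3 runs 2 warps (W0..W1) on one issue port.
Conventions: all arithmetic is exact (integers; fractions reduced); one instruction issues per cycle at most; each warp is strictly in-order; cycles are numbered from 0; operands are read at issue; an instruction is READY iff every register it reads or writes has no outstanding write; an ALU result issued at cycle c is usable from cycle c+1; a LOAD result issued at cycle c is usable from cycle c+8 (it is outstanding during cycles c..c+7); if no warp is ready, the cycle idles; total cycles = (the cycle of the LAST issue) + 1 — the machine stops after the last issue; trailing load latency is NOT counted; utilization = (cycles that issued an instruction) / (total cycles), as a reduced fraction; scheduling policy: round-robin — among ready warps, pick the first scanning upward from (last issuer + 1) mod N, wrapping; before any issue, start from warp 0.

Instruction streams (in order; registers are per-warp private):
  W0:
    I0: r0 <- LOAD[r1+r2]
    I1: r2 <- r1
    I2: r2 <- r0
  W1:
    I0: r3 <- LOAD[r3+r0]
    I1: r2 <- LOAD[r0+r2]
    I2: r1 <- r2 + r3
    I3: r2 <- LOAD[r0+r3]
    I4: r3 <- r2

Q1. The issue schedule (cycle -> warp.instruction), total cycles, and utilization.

cycle 0: W0.I0
cycle 1: W1.I0
cycle 2: W0.I1
cycle 3: W1.I1
cycle 4: idle
cycle 5: idle
cycle 6: idle
cycle 7: idle
cycle 8: W0.I2
cycle 9: idle
cycle 10: idle
cycle 11: W1.I2
cycle 12: W1.I3
cycle 13: idle
cycle 14: idle
cycle 15: idle
cycle 16: idle
cycle 17: idle
cycle 18: idle
cycle 19: idle
cycle 20: W1.I4

Answer: 21 cycles, utilization 8/21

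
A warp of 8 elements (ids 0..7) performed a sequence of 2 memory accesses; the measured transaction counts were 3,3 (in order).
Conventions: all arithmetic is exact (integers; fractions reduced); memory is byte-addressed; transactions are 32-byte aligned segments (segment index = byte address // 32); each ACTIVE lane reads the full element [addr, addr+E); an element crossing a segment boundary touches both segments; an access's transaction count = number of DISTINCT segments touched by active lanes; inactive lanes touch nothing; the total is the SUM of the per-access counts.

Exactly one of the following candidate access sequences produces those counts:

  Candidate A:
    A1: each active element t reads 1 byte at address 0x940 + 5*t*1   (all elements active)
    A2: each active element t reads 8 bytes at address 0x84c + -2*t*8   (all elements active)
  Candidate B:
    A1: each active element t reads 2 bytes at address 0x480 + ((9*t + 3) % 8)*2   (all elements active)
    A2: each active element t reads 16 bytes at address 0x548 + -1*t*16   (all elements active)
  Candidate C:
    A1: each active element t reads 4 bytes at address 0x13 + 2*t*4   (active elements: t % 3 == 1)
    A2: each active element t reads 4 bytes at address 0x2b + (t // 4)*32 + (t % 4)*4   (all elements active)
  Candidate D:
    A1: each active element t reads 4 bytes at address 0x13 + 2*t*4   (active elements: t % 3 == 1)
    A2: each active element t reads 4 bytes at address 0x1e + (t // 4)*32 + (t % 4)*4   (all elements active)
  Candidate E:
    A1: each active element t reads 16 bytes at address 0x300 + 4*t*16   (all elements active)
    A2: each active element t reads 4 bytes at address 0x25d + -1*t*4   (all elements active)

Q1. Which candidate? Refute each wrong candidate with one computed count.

A: A1 gives 2 transactions, not 3
B: A1 gives 1 transaction, not 3
C: A2 gives 2 transactions, not 3
E: A1 gives 8 transactions, not 3
D: all counts match (3,3)

Answer: D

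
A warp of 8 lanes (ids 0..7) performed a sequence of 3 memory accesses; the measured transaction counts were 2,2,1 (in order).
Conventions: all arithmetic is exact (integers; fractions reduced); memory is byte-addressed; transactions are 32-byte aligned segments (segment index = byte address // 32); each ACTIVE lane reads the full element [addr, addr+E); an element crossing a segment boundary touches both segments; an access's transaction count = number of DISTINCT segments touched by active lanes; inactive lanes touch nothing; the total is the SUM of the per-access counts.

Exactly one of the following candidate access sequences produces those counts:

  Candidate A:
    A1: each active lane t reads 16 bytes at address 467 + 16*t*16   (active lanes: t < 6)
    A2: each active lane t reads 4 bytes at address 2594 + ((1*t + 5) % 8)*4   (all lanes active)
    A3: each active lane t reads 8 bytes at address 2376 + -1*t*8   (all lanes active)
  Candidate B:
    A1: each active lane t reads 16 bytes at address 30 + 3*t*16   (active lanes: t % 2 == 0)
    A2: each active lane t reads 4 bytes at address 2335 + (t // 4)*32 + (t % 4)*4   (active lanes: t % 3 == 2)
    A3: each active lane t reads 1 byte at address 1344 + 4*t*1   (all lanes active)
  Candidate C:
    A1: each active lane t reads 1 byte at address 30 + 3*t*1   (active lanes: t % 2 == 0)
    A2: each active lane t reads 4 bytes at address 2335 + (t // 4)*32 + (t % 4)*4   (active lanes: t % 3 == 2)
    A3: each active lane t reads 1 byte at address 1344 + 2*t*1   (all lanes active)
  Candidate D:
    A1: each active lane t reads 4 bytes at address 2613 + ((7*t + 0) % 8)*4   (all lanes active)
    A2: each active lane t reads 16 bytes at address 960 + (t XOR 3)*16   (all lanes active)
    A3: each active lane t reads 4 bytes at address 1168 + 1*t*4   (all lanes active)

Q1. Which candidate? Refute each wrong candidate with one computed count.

A: A1 gives 12 transactions, not 2
B: A1 gives 8 transactions, not 2
D: A2 gives 4 transactions, not 2
C: all counts match (2,2,1)

Answer: C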